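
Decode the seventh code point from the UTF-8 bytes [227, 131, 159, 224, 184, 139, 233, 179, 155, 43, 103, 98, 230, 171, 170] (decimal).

Offset 0: leading byte 0xE3 = 11100011 → 3-byte char #1 = E3 83 9F.
Offset 3: leading byte 0xE0 = 11100000 → 3-byte char #2 = E0 B8 8B.
Offset 6: leading byte 0xE9 = 11101001 → 3-byte char #3 = E9 B3 9B.
Offset 9: leading byte 0x2B = 00101011 → 1-byte char #4 = 2B.
Offset 10: leading byte 0x67 = 01100111 → 1-byte char #5 = 67.
Offset 11: leading byte 0x62 = 01100010 → 1-byte char #6 = 62.
Offset 12: leading byte 0xE6 = 11100110 → 3-byte char #7 = E6 AB AA.
Leading byte 0xE6 = 11100110 matches 1110xxxx → 3-byte sequence.
Byte 1: 0xE6 = 11100110, payload 0110 (4 bits).
Byte 2: 0xAB = 10101011 (10xxxxxx ✓), payload 101011.
Byte 3: 0xAA = 10101010 (10xxxxxx ✓), payload 101010.
Concatenate: 0110101011101010 = 0x6AEA (16 bits → U+6AEA).

U+6AEA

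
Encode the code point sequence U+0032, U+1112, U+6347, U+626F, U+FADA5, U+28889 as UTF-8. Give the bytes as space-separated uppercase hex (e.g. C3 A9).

U+0032: 1-byte form → 32.
U+1112: 3-byte form → E1 84 92.
U+6347: 3-byte form → E6 8D 87.
U+626F: 3-byte form → E6 89 AF.
U+FADA5: 4-byte form → F3 BA B6 A5.
U+28889: 4-byte form → F0 A8 A2 89.
Concatenated (18 bytes): 32 E1 84 92 E6 8D 87 E6 89 AF F3 BA B6 A5 F0 A8 A2 89.

32 E1 84 92 E6 8D 87 E6 89 AF F3 BA B6 A5 F0 A8 A2 89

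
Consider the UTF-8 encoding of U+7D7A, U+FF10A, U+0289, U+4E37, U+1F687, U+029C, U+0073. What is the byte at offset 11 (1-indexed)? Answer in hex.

1-indexed offset 11 is 0-indexed offset 10.
U+7D7A → 3-byte form E7 B5 BA at offsets 0–2.
U+FF10A → 4-byte form F3 BF 84 8A at offsets 3–6.
U+0289 → 2-byte form CA 89 at offsets 7–8.
U+4E37 → 3-byte form E4 B8 B7 at offsets 9–11.
Offset 10 falls in char 4's range; it's byte 2 of E4 B8 B7 = 0xB8.

0xB8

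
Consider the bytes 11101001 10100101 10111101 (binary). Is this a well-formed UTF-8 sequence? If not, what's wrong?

valid

Leading byte 0xE9 = 11101001 → 3-byte form.
Continuation bytes 0xA5=10100101, 0xBD=10111101 all match 10xxxxxx.
Decoded value 0x997D is ≥ 0x800 (shortest form) and not a surrogate.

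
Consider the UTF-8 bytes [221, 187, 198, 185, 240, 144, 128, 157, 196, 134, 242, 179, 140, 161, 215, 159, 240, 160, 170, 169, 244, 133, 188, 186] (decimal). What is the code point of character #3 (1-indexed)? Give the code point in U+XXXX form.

Offset 0: leading byte 0xDD = 11011101 → 2-byte char #1 = DD BB.
Offset 2: leading byte 0xC6 = 11000110 → 2-byte char #2 = C6 B9.
Offset 4: leading byte 0xF0 = 11110000 → 4-byte char #3 = F0 90 80 9D.
Leading byte 0xF0 = 11110000 matches 11110xxx → 4-byte sequence.
Byte 1: 0xF0 = 11110000, payload 000 (3 bits).
Byte 2: 0x90 = 10010000 (10xxxxxx ✓), payload 010000.
Byte 3: 0x80 = 10000000 (10xxxxxx ✓), payload 000000.
Byte 4: 0x9D = 10011101 (10xxxxxx ✓), payload 011101.
Concatenate: 000010000000000011101 = 0x1001D (21 bits → U+1001D).

U+1001D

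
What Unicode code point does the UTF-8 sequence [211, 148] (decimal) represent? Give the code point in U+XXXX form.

Leading byte 0xD3 = 11010011 matches 110xxxxx → 2-byte sequence.
Byte 1: 0xD3 = 11010011, payload 10011 (5 bits).
Byte 2: 0x94 = 10010100 (10xxxxxx ✓), payload 010100.
Concatenate: 10011010100 = 0x4D4 (11 bits → U+04D4).

U+04D4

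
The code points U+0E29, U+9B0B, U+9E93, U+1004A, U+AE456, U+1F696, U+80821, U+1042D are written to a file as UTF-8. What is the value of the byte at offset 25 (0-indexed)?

U+0E29 → 3-byte form E0 B8 A9 at offsets 0–2.
U+9B0B → 3-byte form E9 AC 8B at offsets 3–5.
U+9E93 → 3-byte form E9 BA 93 at offsets 6–8.
U+1004A → 4-byte form F0 90 81 8A at offsets 9–12.
U+AE456 → 4-byte form F2 AE 91 96 at offsets 13–16.
U+1F696 → 4-byte form F0 9F 9A 96 at offsets 17–20.
U+80821 → 4-byte form F2 80 A0 A1 at offsets 21–24.
U+1042D → 4-byte form F0 90 90 AD at offsets 25–28.
Offset 25 falls in char 8's range; it's byte 1 of F0 90 90 AD = 0xF0.

0xF0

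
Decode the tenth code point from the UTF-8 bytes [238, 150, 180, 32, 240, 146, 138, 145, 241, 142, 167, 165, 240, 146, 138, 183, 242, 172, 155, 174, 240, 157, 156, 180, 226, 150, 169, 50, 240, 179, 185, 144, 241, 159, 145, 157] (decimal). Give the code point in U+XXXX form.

Offset 0: leading byte 0xEE = 11101110 → 3-byte char #1 = EE 96 B4.
Offset 3: leading byte 0x20 = 00100000 → 1-byte char #2 = 20.
Offset 4: leading byte 0xF0 = 11110000 → 4-byte char #3 = F0 92 8A 91.
Offset 8: leading byte 0xF1 = 11110001 → 4-byte char #4 = F1 8E A7 A5.
Offset 12: leading byte 0xF0 = 11110000 → 4-byte char #5 = F0 92 8A B7.
Offset 16: leading byte 0xF2 = 11110010 → 4-byte char #6 = F2 AC 9B AE.
Offset 20: leading byte 0xF0 = 11110000 → 4-byte char #7 = F0 9D 9C B4.
Offset 24: leading byte 0xE2 = 11100010 → 3-byte char #8 = E2 96 A9.
Offset 27: leading byte 0x32 = 00110010 → 1-byte char #9 = 32.
Offset 28: leading byte 0xF0 = 11110000 → 4-byte char #10 = F0 B3 B9 90.
Leading byte 0xF0 = 11110000 matches 11110xxx → 4-byte sequence.
Byte 1: 0xF0 = 11110000, payload 000 (3 bits).
Byte 2: 0xB3 = 10110011 (10xxxxxx ✓), payload 110011.
Byte 3: 0xB9 = 10111001 (10xxxxxx ✓), payload 111001.
Byte 4: 0x90 = 10010000 (10xxxxxx ✓), payload 010000.
Concatenate: 000110011111001010000 = 0x33E50 (21 bits → U+33E50).

U+33E50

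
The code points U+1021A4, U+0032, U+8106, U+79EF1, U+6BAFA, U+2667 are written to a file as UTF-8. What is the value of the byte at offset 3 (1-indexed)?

1-indexed offset 3 is 0-indexed offset 2.
U+1021A4 → 4-byte form F4 82 86 A4 at offsets 0–3.
Offset 2 falls in char 1's range; it's byte 3 of F4 82 86 A4 = 0x86.

0x86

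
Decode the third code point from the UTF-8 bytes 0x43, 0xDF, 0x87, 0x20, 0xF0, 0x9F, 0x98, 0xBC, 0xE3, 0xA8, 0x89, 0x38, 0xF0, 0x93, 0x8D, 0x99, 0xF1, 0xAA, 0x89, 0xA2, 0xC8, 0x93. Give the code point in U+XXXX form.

Offset 0: leading byte 0x43 = 01000011 → 1-byte char #1 = 43.
Offset 1: leading byte 0xDF = 11011111 → 2-byte char #2 = DF 87.
Offset 3: leading byte 0x20 = 00100000 → 1-byte char #3 = 20.
Leading byte 0x20 = 00100000 matches 0xxxxxxx → 1-byte sequence.
Byte 1: 0x20 = 00100000, payload 0100000 (7 bits).
Concatenate: 0100000 = 0x20 (7 bits → U+0020).

U+0020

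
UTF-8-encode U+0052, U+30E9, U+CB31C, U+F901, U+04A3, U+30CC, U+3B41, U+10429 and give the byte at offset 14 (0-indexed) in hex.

U+0052 → 1-byte form 52 at offsets 0–0.
U+30E9 → 3-byte form E3 83 A9 at offsets 1–3.
U+CB31C → 4-byte form F3 8B 8C 9C at offsets 4–7.
U+F901 → 3-byte form EF A4 81 at offsets 8–10.
U+04A3 → 2-byte form D2 A3 at offsets 11–12.
U+30CC → 3-byte form E3 83 8C at offsets 13–15.
Offset 14 falls in char 6's range; it's byte 2 of E3 83 8C = 0x83.

0x83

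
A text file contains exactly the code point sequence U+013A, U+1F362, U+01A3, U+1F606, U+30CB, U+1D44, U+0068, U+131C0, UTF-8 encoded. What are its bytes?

C4 BA F0 9F 8D A2 C6 A3 F0 9F 98 86 E3 83 8B E1 B5 84 68 F0 93 87 80

U+013A: 2-byte form → C4 BA.
U+1F362: 4-byte form → F0 9F 8D A2.
U+01A3: 2-byte form → C6 A3.
U+1F606: 4-byte form → F0 9F 98 86.
U+30CB: 3-byte form → E3 83 8B.
U+1D44: 3-byte form → E1 B5 84.
U+0068: 1-byte form → 68.
U+131C0: 4-byte form → F0 93 87 80.
Concatenated (23 bytes): C4 BA F0 9F 8D A2 C6 A3 F0 9F 98 86 E3 83 8B E1 B5 84 68 F0 93 87 80.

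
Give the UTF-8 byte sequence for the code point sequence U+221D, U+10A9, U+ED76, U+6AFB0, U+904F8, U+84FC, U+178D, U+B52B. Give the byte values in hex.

E2 88 9D E1 82 A9 EE B5 B6 F1 AA BE B0 F2 90 93 B8 E8 93 BC E1 9E 8D EB 94 AB

U+221D: 3-byte form → E2 88 9D.
U+10A9: 3-byte form → E1 82 A9.
U+ED76: 3-byte form → EE B5 B6.
U+6AFB0: 4-byte form → F1 AA BE B0.
U+904F8: 4-byte form → F2 90 93 B8.
U+84FC: 3-byte form → E8 93 BC.
U+178D: 3-byte form → E1 9E 8D.
U+B52B: 3-byte form → EB 94 AB.
Concatenated (26 bytes): E2 88 9D E1 82 A9 EE B5 B6 F1 AA BE B0 F2 90 93 B8 E8 93 BC E1 9E 8D EB 94 AB.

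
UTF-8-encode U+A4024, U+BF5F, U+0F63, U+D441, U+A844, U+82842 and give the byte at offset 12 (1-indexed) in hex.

1-indexed offset 12 is 0-indexed offset 11.
U+A4024 → 4-byte form F2 A4 80 A4 at offsets 0–3.
U+BF5F → 3-byte form EB BD 9F at offsets 4–6.
U+0F63 → 3-byte form E0 BD A3 at offsets 7–9.
U+D441 → 3-byte form ED 91 81 at offsets 10–12.
Offset 11 falls in char 4's range; it's byte 2 of ED 91 81 = 0x91.

0x91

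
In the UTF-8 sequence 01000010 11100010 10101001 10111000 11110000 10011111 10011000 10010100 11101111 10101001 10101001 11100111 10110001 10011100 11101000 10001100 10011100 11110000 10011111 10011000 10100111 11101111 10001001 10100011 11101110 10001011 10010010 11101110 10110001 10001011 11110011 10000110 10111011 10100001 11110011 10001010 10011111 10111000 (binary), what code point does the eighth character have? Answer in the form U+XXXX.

Offset 0: leading byte 0x42 = 01000010 → 1-byte char #1 = 42.
Offset 1: leading byte 0xE2 = 11100010 → 3-byte char #2 = E2 A9 B8.
Offset 4: leading byte 0xF0 = 11110000 → 4-byte char #3 = F0 9F 98 94.
Offset 8: leading byte 0xEF = 11101111 → 3-byte char #4 = EF A9 A9.
Offset 11: leading byte 0xE7 = 11100111 → 3-byte char #5 = E7 B1 9C.
Offset 14: leading byte 0xE8 = 11101000 → 3-byte char #6 = E8 8C 9C.
Offset 17: leading byte 0xF0 = 11110000 → 4-byte char #7 = F0 9F 98 A7.
Offset 21: leading byte 0xEF = 11101111 → 3-byte char #8 = EF 89 A3.
Leading byte 0xEF = 11101111 matches 1110xxxx → 3-byte sequence.
Byte 1: 0xEF = 11101111, payload 1111 (4 bits).
Byte 2: 0x89 = 10001001 (10xxxxxx ✓), payload 001001.
Byte 3: 0xA3 = 10100011 (10xxxxxx ✓), payload 100011.
Concatenate: 1111001001100011 = 0xF263 (16 bits → U+F263).

U+F263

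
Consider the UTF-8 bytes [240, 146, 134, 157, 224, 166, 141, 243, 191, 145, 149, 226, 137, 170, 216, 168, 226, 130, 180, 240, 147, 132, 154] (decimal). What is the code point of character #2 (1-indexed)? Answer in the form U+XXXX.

Offset 0: leading byte 0xF0 = 11110000 → 4-byte char #1 = F0 92 86 9D.
Offset 4: leading byte 0xE0 = 11100000 → 3-byte char #2 = E0 A6 8D.
Leading byte 0xE0 = 11100000 matches 1110xxxx → 3-byte sequence.
Byte 1: 0xE0 = 11100000, payload 0000 (4 bits).
Byte 2: 0xA6 = 10100110 (10xxxxxx ✓), payload 100110.
Byte 3: 0x8D = 10001101 (10xxxxxx ✓), payload 001101.
Concatenate: 0000100110001101 = 0x98D (16 bits → U+098D).

U+098D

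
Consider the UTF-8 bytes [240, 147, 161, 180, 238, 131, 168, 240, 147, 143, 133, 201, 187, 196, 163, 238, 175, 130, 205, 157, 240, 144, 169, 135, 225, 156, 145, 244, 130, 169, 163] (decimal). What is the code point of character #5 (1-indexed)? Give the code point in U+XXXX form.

U+0123

Offset 0: leading byte 0xF0 = 11110000 → 4-byte char #1 = F0 93 A1 B4.
Offset 4: leading byte 0xEE = 11101110 → 3-byte char #2 = EE 83 A8.
Offset 7: leading byte 0xF0 = 11110000 → 4-byte char #3 = F0 93 8F 85.
Offset 11: leading byte 0xC9 = 11001001 → 2-byte char #4 = C9 BB.
Offset 13: leading byte 0xC4 = 11000100 → 2-byte char #5 = C4 A3.
Leading byte 0xC4 = 11000100 matches 110xxxxx → 2-byte sequence.
Byte 1: 0xC4 = 11000100, payload 00100 (5 bits).
Byte 2: 0xA3 = 10100011 (10xxxxxx ✓), payload 100011.
Concatenate: 00100100011 = 0x123 (11 bits → U+0123).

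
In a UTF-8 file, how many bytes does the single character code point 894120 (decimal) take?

4

U+DA4A8 = 0xDA4A8. UTF-8 uses 1 byte below 0x80, 2 below 0x800, 3 below 0x10000, 4 up to 0x10FFFF. 0xDA4A8 is in U+10000–U+10FFFF → 4 bytes.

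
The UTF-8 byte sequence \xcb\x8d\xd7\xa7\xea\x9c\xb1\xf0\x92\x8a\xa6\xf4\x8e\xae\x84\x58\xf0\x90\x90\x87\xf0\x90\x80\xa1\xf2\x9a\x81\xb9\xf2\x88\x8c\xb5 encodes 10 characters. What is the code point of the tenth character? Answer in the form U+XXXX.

U+88335

Offset 0: leading byte 0xCB = 11001011 → 2-byte char #1 = CB 8D.
Offset 2: leading byte 0xD7 = 11010111 → 2-byte char #2 = D7 A7.
Offset 4: leading byte 0xEA = 11101010 → 3-byte char #3 = EA 9C B1.
Offset 7: leading byte 0xF0 = 11110000 → 4-byte char #4 = F0 92 8A A6.
Offset 11: leading byte 0xF4 = 11110100 → 4-byte char #5 = F4 8E AE 84.
Offset 15: leading byte 0x58 = 01011000 → 1-byte char #6 = 58.
Offset 16: leading byte 0xF0 = 11110000 → 4-byte char #7 = F0 90 90 87.
Offset 20: leading byte 0xF0 = 11110000 → 4-byte char #8 = F0 90 80 A1.
Offset 24: leading byte 0xF2 = 11110010 → 4-byte char #9 = F2 9A 81 B9.
Offset 28: leading byte 0xF2 = 11110010 → 4-byte char #10 = F2 88 8C B5.
Leading byte 0xF2 = 11110010 matches 11110xxx → 4-byte sequence.
Byte 1: 0xF2 = 11110010, payload 010 (3 bits).
Byte 2: 0x88 = 10001000 (10xxxxxx ✓), payload 001000.
Byte 3: 0x8C = 10001100 (10xxxxxx ✓), payload 001100.
Byte 4: 0xB5 = 10110101 (10xxxxxx ✓), payload 110101.
Concatenate: 010001000001100110101 = 0x88335 (21 bits → U+88335).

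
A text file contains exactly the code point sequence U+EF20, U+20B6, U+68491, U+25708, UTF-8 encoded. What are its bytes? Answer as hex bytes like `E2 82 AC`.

U+EF20: 3-byte form → EE BC A0.
U+20B6: 3-byte form → E2 82 B6.
U+68491: 4-byte form → F1 A8 92 91.
U+25708: 4-byte form → F0 A5 9C 88.
Concatenated (14 bytes): EE BC A0 E2 82 B6 F1 A8 92 91 F0 A5 9C 88.

EE BC A0 E2 82 B6 F1 A8 92 91 F0 A5 9C 88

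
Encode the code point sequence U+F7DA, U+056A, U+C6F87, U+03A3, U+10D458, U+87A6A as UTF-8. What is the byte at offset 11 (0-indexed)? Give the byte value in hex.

U+F7DA → 3-byte form EF 9F 9A at offsets 0–2.
U+056A → 2-byte form D5 AA at offsets 3–4.
U+C6F87 → 4-byte form F3 86 BE 87 at offsets 5–8.
U+03A3 → 2-byte form CE A3 at offsets 9–10.
U+10D458 → 4-byte form F4 8D 91 98 at offsets 11–14.
Offset 11 falls in char 5's range; it's byte 1 of F4 8D 91 98 = 0xF4.

0xF4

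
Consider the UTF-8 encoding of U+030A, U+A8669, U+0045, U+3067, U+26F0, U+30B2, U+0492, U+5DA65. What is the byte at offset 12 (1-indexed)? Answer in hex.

0x9B

1-indexed offset 12 is 0-indexed offset 11.
U+030A → 2-byte form CC 8A at offsets 0–1.
U+A8669 → 4-byte form F2 A8 99 A9 at offsets 2–5.
U+0045 → 1-byte form 45 at offsets 6–6.
U+3067 → 3-byte form E3 81 A7 at offsets 7–9.
U+26F0 → 3-byte form E2 9B B0 at offsets 10–12.
Offset 11 falls in char 5's range; it's byte 2 of E2 9B B0 = 0x9B.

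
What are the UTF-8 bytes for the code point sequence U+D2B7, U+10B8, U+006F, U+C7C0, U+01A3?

ED 8A B7 E1 82 B8 6F EC 9F 80 C6 A3

U+D2B7: 3-byte form → ED 8A B7.
U+10B8: 3-byte form → E1 82 B8.
U+006F: 1-byte form → 6F.
U+C7C0: 3-byte form → EC 9F 80.
U+01A3: 2-byte form → C6 A3.
Concatenated (12 bytes): ED 8A B7 E1 82 B8 6F EC 9F 80 C6 A3.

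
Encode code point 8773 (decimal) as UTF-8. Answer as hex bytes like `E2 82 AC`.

E2 89 85

U+2245 = 0x2245 = 8773 decimal. In range U+0800–U+FFFF → 3-byte form: 1110xxxx 10xxxxxx 10xxxxxx.
Binary (16 bits): 0010001001000101.
Split 4+6+6: 0010 | 001001 | 000101.
Byte 1: 11100010 = 0xE2.
Byte 2: 10001001 = 0x89.
Byte 3: 10000101 = 0x85.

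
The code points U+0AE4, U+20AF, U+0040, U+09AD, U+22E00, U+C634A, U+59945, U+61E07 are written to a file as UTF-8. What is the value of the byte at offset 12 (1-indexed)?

0xA2

1-indexed offset 12 is 0-indexed offset 11.
U+0AE4 → 3-byte form E0 AB A4 at offsets 0–2.
U+20AF → 3-byte form E2 82 AF at offsets 3–5.
U+0040 → 1-byte form 40 at offsets 6–6.
U+09AD → 3-byte form E0 A6 AD at offsets 7–9.
U+22E00 → 4-byte form F0 A2 B8 80 at offsets 10–13.
Offset 11 falls in char 5's range; it's byte 2 of F0 A2 B8 80 = 0xA2.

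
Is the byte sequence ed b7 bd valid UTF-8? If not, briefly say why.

Structurally a 3-byte sequence; payload = 0xDDFD.
But 0xDDFD is in U+D800–U+DFFF, the surrogate range. Surrogates are not Unicode scalar values and are forbidden in UTF-8.

invalid (encodes a surrogate (U+D800–U+DFFF))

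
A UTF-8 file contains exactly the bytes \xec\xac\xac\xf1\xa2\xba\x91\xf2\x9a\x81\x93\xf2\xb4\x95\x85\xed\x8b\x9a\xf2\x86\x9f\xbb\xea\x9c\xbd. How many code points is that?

7

Byte at offset 0: 0xEC = 11101100 → 3-byte char (#1). Advance 3.
Byte at offset 3: 0xF1 = 11110001 → 4-byte char (#2). Advance 4.
Byte at offset 7: 0xF2 = 11110010 → 4-byte char (#3). Advance 4.
Byte at offset 11: 0xF2 = 11110010 → 4-byte char (#4). Advance 4.
Byte at offset 15: 0xED = 11101101 → 3-byte char (#5). Advance 3.
Byte at offset 18: 0xF2 = 11110010 → 4-byte char (#6). Advance 4.
Byte at offset 22: 0xEA = 11101010 → 3-byte char (#7). Advance 3.
Reached end at offset 25 after 7 code points.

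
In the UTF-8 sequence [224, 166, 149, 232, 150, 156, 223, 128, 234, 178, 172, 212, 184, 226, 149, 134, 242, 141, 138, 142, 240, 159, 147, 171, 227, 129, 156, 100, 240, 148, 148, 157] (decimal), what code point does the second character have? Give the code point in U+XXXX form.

U+859C

Offset 0: leading byte 0xE0 = 11100000 → 3-byte char #1 = E0 A6 95.
Offset 3: leading byte 0xE8 = 11101000 → 3-byte char #2 = E8 96 9C.
Leading byte 0xE8 = 11101000 matches 1110xxxx → 3-byte sequence.
Byte 1: 0xE8 = 11101000, payload 1000 (4 bits).
Byte 2: 0x96 = 10010110 (10xxxxxx ✓), payload 010110.
Byte 3: 0x9C = 10011100 (10xxxxxx ✓), payload 011100.
Concatenate: 1000010110011100 = 0x859C (16 bits → U+859C).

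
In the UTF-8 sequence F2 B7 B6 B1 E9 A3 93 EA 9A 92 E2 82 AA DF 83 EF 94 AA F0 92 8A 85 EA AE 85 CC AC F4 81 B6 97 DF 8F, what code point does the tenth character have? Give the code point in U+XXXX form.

Offset 0: leading byte 0xF2 = 11110010 → 4-byte char #1 = F2 B7 B6 B1.
Offset 4: leading byte 0xE9 = 11101001 → 3-byte char #2 = E9 A3 93.
Offset 7: leading byte 0xEA = 11101010 → 3-byte char #3 = EA 9A 92.
Offset 10: leading byte 0xE2 = 11100010 → 3-byte char #4 = E2 82 AA.
Offset 13: leading byte 0xDF = 11011111 → 2-byte char #5 = DF 83.
Offset 15: leading byte 0xEF = 11101111 → 3-byte char #6 = EF 94 AA.
Offset 18: leading byte 0xF0 = 11110000 → 4-byte char #7 = F0 92 8A 85.
Offset 22: leading byte 0xEA = 11101010 → 3-byte char #8 = EA AE 85.
Offset 25: leading byte 0xCC = 11001100 → 2-byte char #9 = CC AC.
Offset 27: leading byte 0xF4 = 11110100 → 4-byte char #10 = F4 81 B6 97.
Leading byte 0xF4 = 11110100 matches 11110xxx → 4-byte sequence.
Byte 1: 0xF4 = 11110100, payload 100 (3 bits).
Byte 2: 0x81 = 10000001 (10xxxxxx ✓), payload 000001.
Byte 3: 0xB6 = 10110110 (10xxxxxx ✓), payload 110110.
Byte 4: 0x97 = 10010111 (10xxxxxx ✓), payload 010111.
Concatenate: 100000001110110010111 = 0x101D97 (21 bits → U+101D97).

U+101D97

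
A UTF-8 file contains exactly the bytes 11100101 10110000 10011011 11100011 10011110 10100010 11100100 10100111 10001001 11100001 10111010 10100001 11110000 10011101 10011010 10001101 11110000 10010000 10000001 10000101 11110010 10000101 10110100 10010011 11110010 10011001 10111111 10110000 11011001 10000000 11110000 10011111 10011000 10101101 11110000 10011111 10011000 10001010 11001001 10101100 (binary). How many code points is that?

12

Byte at offset 0: 0xE5 = 11100101 → 3-byte char (#1). Advance 3.
Byte at offset 3: 0xE3 = 11100011 → 3-byte char (#2). Advance 3.
Byte at offset 6: 0xE4 = 11100100 → 3-byte char (#3). Advance 3.
Byte at offset 9: 0xE1 = 11100001 → 3-byte char (#4). Advance 3.
Byte at offset 12: 0xF0 = 11110000 → 4-byte char (#5). Advance 4.
Byte at offset 16: 0xF0 = 11110000 → 4-byte char (#6). Advance 4.
Byte at offset 20: 0xF2 = 11110010 → 4-byte char (#7). Advance 4.
Byte at offset 24: 0xF2 = 11110010 → 4-byte char (#8). Advance 4.
Byte at offset 28: 0xD9 = 11011001 → 2-byte char (#9). Advance 2.
Byte at offset 30: 0xF0 = 11110000 → 4-byte char (#10). Advance 4.
Byte at offset 34: 0xF0 = 11110000 → 4-byte char (#11). Advance 4.
Byte at offset 38: 0xC9 = 11001001 → 2-byte char (#12). Advance 2.
Reached end at offset 40 after 12 code points.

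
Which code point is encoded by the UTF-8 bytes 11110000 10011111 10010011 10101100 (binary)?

Leading byte 0xF0 = 11110000 matches 11110xxx → 4-byte sequence.
Byte 1: 0xF0 = 11110000, payload 000 (3 bits).
Byte 2: 0x9F = 10011111 (10xxxxxx ✓), payload 011111.
Byte 3: 0x93 = 10010011 (10xxxxxx ✓), payload 010011.
Byte 4: 0xAC = 10101100 (10xxxxxx ✓), payload 101100.
Concatenate: 000011111010011101100 = 0x1F4EC (21 bits → U+1F4EC).

U+1F4EC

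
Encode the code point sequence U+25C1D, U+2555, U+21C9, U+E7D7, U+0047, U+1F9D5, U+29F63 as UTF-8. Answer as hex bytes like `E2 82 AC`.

U+25C1D: 4-byte form → F0 A5 B0 9D.
U+2555: 3-byte form → E2 95 95.
U+21C9: 3-byte form → E2 87 89.
U+E7D7: 3-byte form → EE 9F 97.
U+0047: 1-byte form → 47.
U+1F9D5: 4-byte form → F0 9F A7 95.
U+29F63: 4-byte form → F0 A9 BD A3.
Concatenated (22 bytes): F0 A5 B0 9D E2 95 95 E2 87 89 EE 9F 97 47 F0 9F A7 95 F0 A9 BD A3.

F0 A5 B0 9D E2 95 95 E2 87 89 EE 9F 97 47 F0 9F A7 95 F0 A9 BD A3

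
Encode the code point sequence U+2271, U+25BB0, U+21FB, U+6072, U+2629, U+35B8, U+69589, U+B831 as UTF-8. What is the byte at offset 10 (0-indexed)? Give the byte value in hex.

0xE6

U+2271 → 3-byte form E2 89 B1 at offsets 0–2.
U+25BB0 → 4-byte form F0 A5 AE B0 at offsets 3–6.
U+21FB → 3-byte form E2 87 BB at offsets 7–9.
U+6072 → 3-byte form E6 81 B2 at offsets 10–12.
Offset 10 falls in char 4's range; it's byte 1 of E6 81 B2 = 0xE6.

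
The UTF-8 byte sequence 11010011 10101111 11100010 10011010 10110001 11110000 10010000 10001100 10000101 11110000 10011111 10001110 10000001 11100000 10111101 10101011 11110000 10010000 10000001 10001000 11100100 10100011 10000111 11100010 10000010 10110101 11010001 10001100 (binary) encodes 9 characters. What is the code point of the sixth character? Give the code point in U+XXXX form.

Offset 0: leading byte 0xD3 = 11010011 → 2-byte char #1 = D3 AF.
Offset 2: leading byte 0xE2 = 11100010 → 3-byte char #2 = E2 9A B1.
Offset 5: leading byte 0xF0 = 11110000 → 4-byte char #3 = F0 90 8C 85.
Offset 9: leading byte 0xF0 = 11110000 → 4-byte char #4 = F0 9F 8E 81.
Offset 13: leading byte 0xE0 = 11100000 → 3-byte char #5 = E0 BD AB.
Offset 16: leading byte 0xF0 = 11110000 → 4-byte char #6 = F0 90 81 88.
Leading byte 0xF0 = 11110000 matches 11110xxx → 4-byte sequence.
Byte 1: 0xF0 = 11110000, payload 000 (3 bits).
Byte 2: 0x90 = 10010000 (10xxxxxx ✓), payload 010000.
Byte 3: 0x81 = 10000001 (10xxxxxx ✓), payload 000001.
Byte 4: 0x88 = 10001000 (10xxxxxx ✓), payload 001000.
Concatenate: 000010000000001001000 = 0x10048 (21 bits → U+10048).

U+10048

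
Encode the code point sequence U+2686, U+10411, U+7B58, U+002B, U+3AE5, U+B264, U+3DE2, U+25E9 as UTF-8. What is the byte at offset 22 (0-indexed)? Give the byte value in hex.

U+2686 → 3-byte form E2 9A 86 at offsets 0–2.
U+10411 → 4-byte form F0 90 90 91 at offsets 3–6.
U+7B58 → 3-byte form E7 AD 98 at offsets 7–9.
U+002B → 1-byte form 2B at offsets 10–10.
U+3AE5 → 3-byte form E3 AB A5 at offsets 11–13.
U+B264 → 3-byte form EB 89 A4 at offsets 14–16.
U+3DE2 → 3-byte form E3 B7 A2 at offsets 17–19.
U+25E9 → 3-byte form E2 97 A9 at offsets 20–22.
Offset 22 falls in char 8's range; it's byte 3 of E2 97 A9 = 0xA9.

0xA9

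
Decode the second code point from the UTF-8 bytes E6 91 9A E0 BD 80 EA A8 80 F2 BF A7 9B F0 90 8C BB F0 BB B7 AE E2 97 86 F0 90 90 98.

Offset 0: leading byte 0xE6 = 11100110 → 3-byte char #1 = E6 91 9A.
Offset 3: leading byte 0xE0 = 11100000 → 3-byte char #2 = E0 BD 80.
Leading byte 0xE0 = 11100000 matches 1110xxxx → 3-byte sequence.
Byte 1: 0xE0 = 11100000, payload 0000 (4 bits).
Byte 2: 0xBD = 10111101 (10xxxxxx ✓), payload 111101.
Byte 3: 0x80 = 10000000 (10xxxxxx ✓), payload 000000.
Concatenate: 0000111101000000 = 0xF40 (16 bits → U+0F40).

U+0F40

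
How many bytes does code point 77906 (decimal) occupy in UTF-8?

4

U+13052 = 0x13052. UTF-8 uses 1 byte below 0x80, 2 below 0x800, 3 below 0x10000, 4 up to 0x10FFFF. 0x13052 is in U+10000–U+10FFFF → 4 bytes.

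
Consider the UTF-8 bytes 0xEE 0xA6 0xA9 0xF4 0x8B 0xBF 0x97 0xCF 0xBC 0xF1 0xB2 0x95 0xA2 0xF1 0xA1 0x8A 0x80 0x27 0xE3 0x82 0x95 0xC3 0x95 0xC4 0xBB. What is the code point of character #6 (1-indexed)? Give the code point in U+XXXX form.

U+0027

Offset 0: leading byte 0xEE = 11101110 → 3-byte char #1 = EE A6 A9.
Offset 3: leading byte 0xF4 = 11110100 → 4-byte char #2 = F4 8B BF 97.
Offset 7: leading byte 0xCF = 11001111 → 2-byte char #3 = CF BC.
Offset 9: leading byte 0xF1 = 11110001 → 4-byte char #4 = F1 B2 95 A2.
Offset 13: leading byte 0xF1 = 11110001 → 4-byte char #5 = F1 A1 8A 80.
Offset 17: leading byte 0x27 = 00100111 → 1-byte char #6 = 27.
Leading byte 0x27 = 00100111 matches 0xxxxxxx → 1-byte sequence.
Byte 1: 0x27 = 00100111, payload 0100111 (7 bits).
Concatenate: 0100111 = 0x27 (7 bits → U+0027).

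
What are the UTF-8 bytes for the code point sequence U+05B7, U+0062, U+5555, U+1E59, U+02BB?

D6 B7 62 E5 95 95 E1 B9 99 CA BB

U+05B7: 2-byte form → D6 B7.
U+0062: 1-byte form → 62.
U+5555: 3-byte form → E5 95 95.
U+1E59: 3-byte form → E1 B9 99.
U+02BB: 2-byte form → CA BB.
Concatenated (11 bytes): D6 B7 62 E5 95 95 E1 B9 99 CA BB.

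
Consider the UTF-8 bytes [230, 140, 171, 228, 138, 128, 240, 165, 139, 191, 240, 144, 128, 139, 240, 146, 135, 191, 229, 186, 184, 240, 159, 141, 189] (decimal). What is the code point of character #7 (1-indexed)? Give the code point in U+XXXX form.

U+1F37D

Offset 0: leading byte 0xE6 = 11100110 → 3-byte char #1 = E6 8C AB.
Offset 3: leading byte 0xE4 = 11100100 → 3-byte char #2 = E4 8A 80.
Offset 6: leading byte 0xF0 = 11110000 → 4-byte char #3 = F0 A5 8B BF.
Offset 10: leading byte 0xF0 = 11110000 → 4-byte char #4 = F0 90 80 8B.
Offset 14: leading byte 0xF0 = 11110000 → 4-byte char #5 = F0 92 87 BF.
Offset 18: leading byte 0xE5 = 11100101 → 3-byte char #6 = E5 BA B8.
Offset 21: leading byte 0xF0 = 11110000 → 4-byte char #7 = F0 9F 8D BD.
Leading byte 0xF0 = 11110000 matches 11110xxx → 4-byte sequence.
Byte 1: 0xF0 = 11110000, payload 000 (3 bits).
Byte 2: 0x9F = 10011111 (10xxxxxx ✓), payload 011111.
Byte 3: 0x8D = 10001101 (10xxxxxx ✓), payload 001101.
Byte 4: 0xBD = 10111101 (10xxxxxx ✓), payload 111101.
Concatenate: 000011111001101111101 = 0x1F37D (21 bits → U+1F37D).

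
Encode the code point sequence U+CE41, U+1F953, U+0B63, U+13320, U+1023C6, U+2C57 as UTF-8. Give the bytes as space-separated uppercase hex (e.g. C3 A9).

U+CE41: 3-byte form → EC B9 81.
U+1F953: 4-byte form → F0 9F A5 93.
U+0B63: 3-byte form → E0 AD A3.
U+13320: 4-byte form → F0 93 8C A0.
U+1023C6: 4-byte form → F4 82 8F 86.
U+2C57: 3-byte form → E2 B1 97.
Concatenated (21 bytes): EC B9 81 F0 9F A5 93 E0 AD A3 F0 93 8C A0 F4 82 8F 86 E2 B1 97.

EC B9 81 F0 9F A5 93 E0 AD A3 F0 93 8C A0 F4 82 8F 86 E2 B1 97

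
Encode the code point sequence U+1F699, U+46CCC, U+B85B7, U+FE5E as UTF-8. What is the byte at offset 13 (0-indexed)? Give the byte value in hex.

0xB9

U+1F699 → 4-byte form F0 9F 9A 99 at offsets 0–3.
U+46CCC → 4-byte form F1 86 B3 8C at offsets 4–7.
U+B85B7 → 4-byte form F2 B8 96 B7 at offsets 8–11.
U+FE5E → 3-byte form EF B9 9E at offsets 12–14.
Offset 13 falls in char 4's range; it's byte 2 of EF B9 9E = 0xB9.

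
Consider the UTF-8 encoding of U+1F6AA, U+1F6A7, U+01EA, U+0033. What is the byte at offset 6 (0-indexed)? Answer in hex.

U+1F6AA → 4-byte form F0 9F 9A AA at offsets 0–3.
U+1F6A7 → 4-byte form F0 9F 9A A7 at offsets 4–7.
Offset 6 falls in char 2's range; it's byte 3 of F0 9F 9A A7 = 0x9A.

0x9A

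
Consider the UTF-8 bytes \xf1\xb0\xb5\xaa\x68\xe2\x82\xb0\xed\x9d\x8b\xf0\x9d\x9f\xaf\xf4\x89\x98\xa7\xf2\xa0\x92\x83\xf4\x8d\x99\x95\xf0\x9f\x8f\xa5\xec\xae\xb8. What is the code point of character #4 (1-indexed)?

U+D74B

Offset 0: leading byte 0xF1 = 11110001 → 4-byte char #1 = F1 B0 B5 AA.
Offset 4: leading byte 0x68 = 01101000 → 1-byte char #2 = 68.
Offset 5: leading byte 0xE2 = 11100010 → 3-byte char #3 = E2 82 B0.
Offset 8: leading byte 0xED = 11101101 → 3-byte char #4 = ED 9D 8B.
Leading byte 0xED = 11101101 matches 1110xxxx → 3-byte sequence.
Byte 1: 0xED = 11101101, payload 1101 (4 bits).
Byte 2: 0x9D = 10011101 (10xxxxxx ✓), payload 011101.
Byte 3: 0x8B = 10001011 (10xxxxxx ✓), payload 001011.
Concatenate: 1101011101001011 = 0xD74B (16 bits → U+D74B).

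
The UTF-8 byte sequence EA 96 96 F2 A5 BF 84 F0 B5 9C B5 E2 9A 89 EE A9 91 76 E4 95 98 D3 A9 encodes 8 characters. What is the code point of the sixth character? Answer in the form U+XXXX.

Offset 0: leading byte 0xEA = 11101010 → 3-byte char #1 = EA 96 96.
Offset 3: leading byte 0xF2 = 11110010 → 4-byte char #2 = F2 A5 BF 84.
Offset 7: leading byte 0xF0 = 11110000 → 4-byte char #3 = F0 B5 9C B5.
Offset 11: leading byte 0xE2 = 11100010 → 3-byte char #4 = E2 9A 89.
Offset 14: leading byte 0xEE = 11101110 → 3-byte char #5 = EE A9 91.
Offset 17: leading byte 0x76 = 01110110 → 1-byte char #6 = 76.
Leading byte 0x76 = 01110110 matches 0xxxxxxx → 1-byte sequence.
Byte 1: 0x76 = 01110110, payload 1110110 (7 bits).
Concatenate: 1110110 = 0x76 (7 bits → U+0076).

U+0076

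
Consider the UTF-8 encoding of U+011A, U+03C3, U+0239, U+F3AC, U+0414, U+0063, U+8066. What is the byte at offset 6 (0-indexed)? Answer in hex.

0xEF

U+011A → 2-byte form C4 9A at offsets 0–1.
U+03C3 → 2-byte form CF 83 at offsets 2–3.
U+0239 → 2-byte form C8 B9 at offsets 4–5.
U+F3AC → 3-byte form EF 8E AC at offsets 6–8.
Offset 6 falls in char 4's range; it's byte 1 of EF 8E AC = 0xEF.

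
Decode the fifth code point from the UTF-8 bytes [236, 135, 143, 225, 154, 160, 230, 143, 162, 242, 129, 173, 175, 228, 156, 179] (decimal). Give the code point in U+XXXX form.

U+4733

Offset 0: leading byte 0xEC = 11101100 → 3-byte char #1 = EC 87 8F.
Offset 3: leading byte 0xE1 = 11100001 → 3-byte char #2 = E1 9A A0.
Offset 6: leading byte 0xE6 = 11100110 → 3-byte char #3 = E6 8F A2.
Offset 9: leading byte 0xF2 = 11110010 → 4-byte char #4 = F2 81 AD AF.
Offset 13: leading byte 0xE4 = 11100100 → 3-byte char #5 = E4 9C B3.
Leading byte 0xE4 = 11100100 matches 1110xxxx → 3-byte sequence.
Byte 1: 0xE4 = 11100100, payload 0100 (4 bits).
Byte 2: 0x9C = 10011100 (10xxxxxx ✓), payload 011100.
Byte 3: 0xB3 = 10110011 (10xxxxxx ✓), payload 110011.
Concatenate: 0100011100110011 = 0x4733 (16 bits → U+4733).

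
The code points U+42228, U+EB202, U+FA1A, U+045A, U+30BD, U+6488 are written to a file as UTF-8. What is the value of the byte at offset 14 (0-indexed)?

0x82

U+42228 → 4-byte form F1 82 88 A8 at offsets 0–3.
U+EB202 → 4-byte form F3 AB 88 82 at offsets 4–7.
U+FA1A → 3-byte form EF A8 9A at offsets 8–10.
U+045A → 2-byte form D1 9A at offsets 11–12.
U+30BD → 3-byte form E3 82 BD at offsets 13–15.
Offset 14 falls in char 5's range; it's byte 2 of E3 82 BD = 0x82.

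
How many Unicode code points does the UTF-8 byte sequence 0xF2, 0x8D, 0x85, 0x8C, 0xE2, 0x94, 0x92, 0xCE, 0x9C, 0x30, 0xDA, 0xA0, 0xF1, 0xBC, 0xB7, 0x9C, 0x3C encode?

Byte at offset 0: 0xF2 = 11110010 → 4-byte char (#1). Advance 4.
Byte at offset 4: 0xE2 = 11100010 → 3-byte char (#2). Advance 3.
Byte at offset 7: 0xCE = 11001110 → 2-byte char (#3). Advance 2.
Byte at offset 9: 0x30 = 00110000 → 1-byte char (#4). Advance 1.
Byte at offset 10: 0xDA = 11011010 → 2-byte char (#5). Advance 2.
Byte at offset 12: 0xF1 = 11110001 → 4-byte char (#6). Advance 4.
Byte at offset 16: 0x3C = 00111100 → 1-byte char (#7). Advance 1.
Reached end at offset 17 after 7 code points.

7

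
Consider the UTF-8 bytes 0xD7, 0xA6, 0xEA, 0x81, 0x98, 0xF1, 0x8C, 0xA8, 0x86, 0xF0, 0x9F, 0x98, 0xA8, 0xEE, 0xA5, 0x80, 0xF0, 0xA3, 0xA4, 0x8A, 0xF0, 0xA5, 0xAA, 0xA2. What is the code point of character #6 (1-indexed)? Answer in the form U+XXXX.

Offset 0: leading byte 0xD7 = 11010111 → 2-byte char #1 = D7 A6.
Offset 2: leading byte 0xEA = 11101010 → 3-byte char #2 = EA 81 98.
Offset 5: leading byte 0xF1 = 11110001 → 4-byte char #3 = F1 8C A8 86.
Offset 9: leading byte 0xF0 = 11110000 → 4-byte char #4 = F0 9F 98 A8.
Offset 13: leading byte 0xEE = 11101110 → 3-byte char #5 = EE A5 80.
Offset 16: leading byte 0xF0 = 11110000 → 4-byte char #6 = F0 A3 A4 8A.
Leading byte 0xF0 = 11110000 matches 11110xxx → 4-byte sequence.
Byte 1: 0xF0 = 11110000, payload 000 (3 bits).
Byte 2: 0xA3 = 10100011 (10xxxxxx ✓), payload 100011.
Byte 3: 0xA4 = 10100100 (10xxxxxx ✓), payload 100100.
Byte 4: 0x8A = 10001010 (10xxxxxx ✓), payload 001010.
Concatenate: 000100011100100001010 = 0x2390A (21 bits → U+2390A).

U+2390A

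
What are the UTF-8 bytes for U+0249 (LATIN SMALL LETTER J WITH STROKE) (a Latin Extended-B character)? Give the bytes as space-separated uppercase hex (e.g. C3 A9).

U+0249 = 0x249 = 585 decimal. In range U+0080–U+07FF → 2-byte form: 110xxxxx 10xxxxxx.
Binary (11 bits): 01001001001.
Split 5+6: 01001 | 001001.
Byte 1: 11001001 = 0xC9.
Byte 2: 10001001 = 0x89.

C9 89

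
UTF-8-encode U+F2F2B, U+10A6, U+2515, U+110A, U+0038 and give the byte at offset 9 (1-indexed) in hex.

1-indexed offset 9 is 0-indexed offset 8.
U+F2F2B → 4-byte form F3 B2 BC AB at offsets 0–3.
U+10A6 → 3-byte form E1 82 A6 at offsets 4–6.
U+2515 → 3-byte form E2 94 95 at offsets 7–9.
Offset 8 falls in char 3's range; it's byte 2 of E2 94 95 = 0x94.

0x94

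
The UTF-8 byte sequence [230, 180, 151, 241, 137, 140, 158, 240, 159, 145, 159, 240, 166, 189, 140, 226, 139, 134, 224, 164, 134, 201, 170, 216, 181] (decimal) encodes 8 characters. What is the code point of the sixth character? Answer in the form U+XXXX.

U+0906

Offset 0: leading byte 0xE6 = 11100110 → 3-byte char #1 = E6 B4 97.
Offset 3: leading byte 0xF1 = 11110001 → 4-byte char #2 = F1 89 8C 9E.
Offset 7: leading byte 0xF0 = 11110000 → 4-byte char #3 = F0 9F 91 9F.
Offset 11: leading byte 0xF0 = 11110000 → 4-byte char #4 = F0 A6 BD 8C.
Offset 15: leading byte 0xE2 = 11100010 → 3-byte char #5 = E2 8B 86.
Offset 18: leading byte 0xE0 = 11100000 → 3-byte char #6 = E0 A4 86.
Leading byte 0xE0 = 11100000 matches 1110xxxx → 3-byte sequence.
Byte 1: 0xE0 = 11100000, payload 0000 (4 bits).
Byte 2: 0xA4 = 10100100 (10xxxxxx ✓), payload 100100.
Byte 3: 0x86 = 10000110 (10xxxxxx ✓), payload 000110.
Concatenate: 0000100100000110 = 0x906 (16 bits → U+0906).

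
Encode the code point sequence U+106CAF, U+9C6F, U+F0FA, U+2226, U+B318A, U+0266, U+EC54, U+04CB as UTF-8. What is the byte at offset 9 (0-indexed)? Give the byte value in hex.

U+106CAF → 4-byte form F4 86 B2 AF at offsets 0–3.
U+9C6F → 3-byte form E9 B1 AF at offsets 4–6.
U+F0FA → 3-byte form EF 83 BA at offsets 7–9.
Offset 9 falls in char 3's range; it's byte 3 of EF 83 BA = 0xBA.

0xBA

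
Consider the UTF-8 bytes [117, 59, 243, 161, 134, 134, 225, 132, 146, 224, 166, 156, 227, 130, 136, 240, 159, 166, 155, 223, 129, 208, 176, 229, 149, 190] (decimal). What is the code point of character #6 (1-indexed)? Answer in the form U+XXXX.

Offset 0: leading byte 0x75 = 01110101 → 1-byte char #1 = 75.
Offset 1: leading byte 0x3B = 00111011 → 1-byte char #2 = 3B.
Offset 2: leading byte 0xF3 = 11110011 → 4-byte char #3 = F3 A1 86 86.
Offset 6: leading byte 0xE1 = 11100001 → 3-byte char #4 = E1 84 92.
Offset 9: leading byte 0xE0 = 11100000 → 3-byte char #5 = E0 A6 9C.
Offset 12: leading byte 0xE3 = 11100011 → 3-byte char #6 = E3 82 88.
Leading byte 0xE3 = 11100011 matches 1110xxxx → 3-byte sequence.
Byte 1: 0xE3 = 11100011, payload 0011 (4 bits).
Byte 2: 0x82 = 10000010 (10xxxxxx ✓), payload 000010.
Byte 3: 0x88 = 10001000 (10xxxxxx ✓), payload 001000.
Concatenate: 0011000010001000 = 0x3088 (16 bits → U+3088).

U+3088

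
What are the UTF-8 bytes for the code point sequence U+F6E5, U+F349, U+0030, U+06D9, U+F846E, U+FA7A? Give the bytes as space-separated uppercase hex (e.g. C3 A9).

U+F6E5: 3-byte form → EF 9B A5.
U+F349: 3-byte form → EF 8D 89.
U+0030: 1-byte form → 30.
U+06D9: 2-byte form → DB 99.
U+F846E: 4-byte form → F3 B8 91 AE.
U+FA7A: 3-byte form → EF A9 BA.
Concatenated (16 bytes): EF 9B A5 EF 8D 89 30 DB 99 F3 B8 91 AE EF A9 BA.

EF 9B A5 EF 8D 89 30 DB 99 F3 B8 91 AE EF A9 BA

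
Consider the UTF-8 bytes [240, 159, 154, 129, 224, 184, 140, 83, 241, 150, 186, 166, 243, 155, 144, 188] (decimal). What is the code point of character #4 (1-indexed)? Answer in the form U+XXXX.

Offset 0: leading byte 0xF0 = 11110000 → 4-byte char #1 = F0 9F 9A 81.
Offset 4: leading byte 0xE0 = 11100000 → 3-byte char #2 = E0 B8 8C.
Offset 7: leading byte 0x53 = 01010011 → 1-byte char #3 = 53.
Offset 8: leading byte 0xF1 = 11110001 → 4-byte char #4 = F1 96 BA A6.
Leading byte 0xF1 = 11110001 matches 11110xxx → 4-byte sequence.
Byte 1: 0xF1 = 11110001, payload 001 (3 bits).
Byte 2: 0x96 = 10010110 (10xxxxxx ✓), payload 010110.
Byte 3: 0xBA = 10111010 (10xxxxxx ✓), payload 111010.
Byte 4: 0xA6 = 10100110 (10xxxxxx ✓), payload 100110.
Concatenate: 001010110111010100110 = 0x56EA6 (21 bits → U+56EA6).

U+56EA6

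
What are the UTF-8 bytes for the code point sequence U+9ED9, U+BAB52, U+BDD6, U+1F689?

U+9ED9: 3-byte form → E9 BB 99.
U+BAB52: 4-byte form → F2 BA AD 92.
U+BDD6: 3-byte form → EB B7 96.
U+1F689: 4-byte form → F0 9F 9A 89.
Concatenated (14 bytes): E9 BB 99 F2 BA AD 92 EB B7 96 F0 9F 9A 89.

E9 BB 99 F2 BA AD 92 EB B7 96 F0 9F 9A 89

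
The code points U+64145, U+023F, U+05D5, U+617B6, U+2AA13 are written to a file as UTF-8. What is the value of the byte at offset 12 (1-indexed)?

1-indexed offset 12 is 0-indexed offset 11.
U+64145 → 4-byte form F1 A4 85 85 at offsets 0–3.
U+023F → 2-byte form C8 BF at offsets 4–5.
U+05D5 → 2-byte form D7 95 at offsets 6–7.
U+617B6 → 4-byte form F1 A1 9E B6 at offsets 8–11.
Offset 11 falls in char 4's range; it's byte 4 of F1 A1 9E B6 = 0xB6.

0xB6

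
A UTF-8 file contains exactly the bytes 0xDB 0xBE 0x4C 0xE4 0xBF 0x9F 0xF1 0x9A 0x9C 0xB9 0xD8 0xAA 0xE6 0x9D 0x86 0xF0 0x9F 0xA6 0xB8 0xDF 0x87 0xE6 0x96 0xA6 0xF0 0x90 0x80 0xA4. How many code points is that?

Byte at offset 0: 0xDB = 11011011 → 2-byte char (#1). Advance 2.
Byte at offset 2: 0x4C = 01001100 → 1-byte char (#2). Advance 1.
Byte at offset 3: 0xE4 = 11100100 → 3-byte char (#3). Advance 3.
Byte at offset 6: 0xF1 = 11110001 → 4-byte char (#4). Advance 4.
Byte at offset 10: 0xD8 = 11011000 → 2-byte char (#5). Advance 2.
Byte at offset 12: 0xE6 = 11100110 → 3-byte char (#6). Advance 3.
Byte at offset 15: 0xF0 = 11110000 → 4-byte char (#7). Advance 4.
Byte at offset 19: 0xDF = 11011111 → 2-byte char (#8). Advance 2.
Byte at offset 21: 0xE6 = 11100110 → 3-byte char (#9). Advance 3.
Byte at offset 24: 0xF0 = 11110000 → 4-byte char (#10). Advance 4.
Reached end at offset 28 after 10 code points.

10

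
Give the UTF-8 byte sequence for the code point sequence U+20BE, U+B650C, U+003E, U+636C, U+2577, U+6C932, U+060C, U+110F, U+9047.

U+20BE: 3-byte form → E2 82 BE.
U+B650C: 4-byte form → F2 B6 94 8C.
U+003E: 1-byte form → 3E.
U+636C: 3-byte form → E6 8D AC.
U+2577: 3-byte form → E2 95 B7.
U+6C932: 4-byte form → F1 AC A4 B2.
U+060C: 2-byte form → D8 8C.
U+110F: 3-byte form → E1 84 8F.
U+9047: 3-byte form → E9 81 87.
Concatenated (26 bytes): E2 82 BE F2 B6 94 8C 3E E6 8D AC E2 95 B7 F1 AC A4 B2 D8 8C E1 84 8F E9 81 87.

E2 82 BE F2 B6 94 8C 3E E6 8D AC E2 95 B7 F1 AC A4 B2 D8 8C E1 84 8F E9 81 87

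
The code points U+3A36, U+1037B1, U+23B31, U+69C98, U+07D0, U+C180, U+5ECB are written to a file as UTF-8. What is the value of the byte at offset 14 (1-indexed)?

1-indexed offset 14 is 0-indexed offset 13.
U+3A36 → 3-byte form E3 A8 B6 at offsets 0–2.
U+1037B1 → 4-byte form F4 83 9E B1 at offsets 3–6.
U+23B31 → 4-byte form F0 A3 AC B1 at offsets 7–10.
U+69C98 → 4-byte form F1 A9 B2 98 at offsets 11–14.
Offset 13 falls in char 4's range; it's byte 3 of F1 A9 B2 98 = 0xB2.

0xB2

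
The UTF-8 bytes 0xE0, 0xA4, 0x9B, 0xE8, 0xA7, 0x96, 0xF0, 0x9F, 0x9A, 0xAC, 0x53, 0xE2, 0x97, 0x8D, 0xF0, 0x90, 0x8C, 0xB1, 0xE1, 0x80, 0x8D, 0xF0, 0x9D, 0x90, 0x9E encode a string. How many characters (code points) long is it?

8

Byte at offset 0: 0xE0 = 11100000 → 3-byte char (#1). Advance 3.
Byte at offset 3: 0xE8 = 11101000 → 3-byte char (#2). Advance 3.
Byte at offset 6: 0xF0 = 11110000 → 4-byte char (#3). Advance 4.
Byte at offset 10: 0x53 = 01010011 → 1-byte char (#4). Advance 1.
Byte at offset 11: 0xE2 = 11100010 → 3-byte char (#5). Advance 3.
Byte at offset 14: 0xF0 = 11110000 → 4-byte char (#6). Advance 4.
Byte at offset 18: 0xE1 = 11100001 → 3-byte char (#7). Advance 3.
Byte at offset 21: 0xF0 = 11110000 → 4-byte char (#8). Advance 4.
Reached end at offset 25 after 8 code points.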